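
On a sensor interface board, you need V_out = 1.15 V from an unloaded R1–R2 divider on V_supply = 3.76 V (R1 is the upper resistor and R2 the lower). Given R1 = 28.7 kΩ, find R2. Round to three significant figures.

Required fraction k = V_out/V_supply = 0.3059.
Rearranging, R2 = R1·k/(1−k) = 28.7 × 0.4406 = 12.65 kΩ.

R2 ≈ 12.6 kΩ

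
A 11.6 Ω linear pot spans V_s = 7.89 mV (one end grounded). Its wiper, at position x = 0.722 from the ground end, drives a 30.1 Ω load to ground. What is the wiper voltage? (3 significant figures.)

V_out ≈ 5.29 mV

Split the track: R_lower = x·R_p = 8.375 Ω, R_upper = (1−x)·R_p = 3.225 Ω.
(x·R_p) ‖ R_L = 6.552 Ω.
Then V_out = V_s · 6.552/(3.225 + 6.552) = 5.288 mV.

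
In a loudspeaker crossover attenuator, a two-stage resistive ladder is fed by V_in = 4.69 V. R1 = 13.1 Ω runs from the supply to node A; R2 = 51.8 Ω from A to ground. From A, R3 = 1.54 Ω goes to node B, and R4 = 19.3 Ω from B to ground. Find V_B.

V_B ≈ 2.31 V

Looking into the second stage from A: R3 + R4 = 20.84 Ω appears in parallel with R2.
Effective lower resistance at A: R2 ‖ 20.84 = 14.86 Ω.
First divider: V_A = V_in · 14.86/(13.1 + 14.86) = 2.493 V.
Stage 2 is unloaded, so V_B = V_A · R4/(R3+R4) = 2.493 × 19.3/20.84 = 2.308 V.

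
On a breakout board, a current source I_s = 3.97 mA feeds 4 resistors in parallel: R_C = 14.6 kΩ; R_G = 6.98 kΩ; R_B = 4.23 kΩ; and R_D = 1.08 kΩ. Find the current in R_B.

I ≈ 0.683 mA

Total conductance ΣG = 1/14.6 + 1/6.98 + 1/4.23 + 1/1.08 = 1.374 (units of 1/kΩ).
By the current-divider rule, I = I_s · G_k/ΣG = 3.97 × 0.1720 = 0.6830 mA.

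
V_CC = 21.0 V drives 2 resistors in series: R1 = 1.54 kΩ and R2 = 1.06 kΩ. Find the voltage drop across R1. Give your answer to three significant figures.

Series total: ΣR = 1.54 + 1.06 = 2.600 kΩ.
Voltage divider: V = V_CC · (1.540 / 2.600) = 21.0 × 0.5923 = 12.44 V.

V ≈ 12.4 V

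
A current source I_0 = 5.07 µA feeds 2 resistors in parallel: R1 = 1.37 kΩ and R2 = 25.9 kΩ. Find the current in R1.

With just two branches, the current splits inversely with resistance.
So I = 5.07 × 25.9/27.27 = 4.815 µA.

I ≈ 4.82 µA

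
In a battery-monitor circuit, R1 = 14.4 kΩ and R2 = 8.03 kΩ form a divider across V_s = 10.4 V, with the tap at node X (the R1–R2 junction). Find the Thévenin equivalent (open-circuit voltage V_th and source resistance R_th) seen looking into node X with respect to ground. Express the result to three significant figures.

Open-circuit (no load on X): V_th = V_s · R2/(R1 + R2) = 10.4 × 8.03/(14.40 + 8.03) = 3.723 V.
Zeroing V_s shorts the top of R1 to ground, so R_th = R1 ‖ R2 = 5.155 kΩ.

V_th ≈ 3.72 V, R_th ≈ 5.16 kΩ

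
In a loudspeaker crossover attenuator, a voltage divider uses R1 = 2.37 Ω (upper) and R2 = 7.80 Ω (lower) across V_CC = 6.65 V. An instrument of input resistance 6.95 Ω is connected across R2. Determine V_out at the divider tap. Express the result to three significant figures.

V_out ≈ 4.04 V

The load sits in parallel with R2, giving an effective lower resistance R2' = R2·R_L/(R2+R_L) = 3.675 Ω.
Now apply the divider: V_out = 6.65 × 0.6080 = 4.043 V.
(Unloaded it would be 5.10 V; the load pulls it down.)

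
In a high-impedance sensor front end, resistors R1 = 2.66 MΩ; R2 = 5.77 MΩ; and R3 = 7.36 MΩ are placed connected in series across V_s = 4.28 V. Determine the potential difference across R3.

V ≈ 1.99 V

ΣR = 2.66 + 5.77 + 7.36 = 15.79 MΩ.
Voltage divider: V = V_s · (7.360 / 15.79) = 4.28 × 0.4661 = 1.995 V.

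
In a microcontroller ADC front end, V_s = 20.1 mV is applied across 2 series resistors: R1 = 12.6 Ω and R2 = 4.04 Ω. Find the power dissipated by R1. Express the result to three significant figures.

The common current is I = 20.1/16.64 = 1.208 mA.
P(R1) = I²·R1 = (1.208)² × 12.6 = 18.38 µW.

P ≈ 18.4 µW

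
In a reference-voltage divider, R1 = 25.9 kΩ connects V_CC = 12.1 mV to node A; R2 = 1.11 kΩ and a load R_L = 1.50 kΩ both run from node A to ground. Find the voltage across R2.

V_out ≈ 0.291 mV

First combine the lower leg with the load: R2 ‖ R_L = 0.6379 kΩ.
Now apply the divider: V_out = 12.1 × 0.02404 = 0.2909 mV.
(Unloaded it would be 0.497 mV; the load pulls it down.)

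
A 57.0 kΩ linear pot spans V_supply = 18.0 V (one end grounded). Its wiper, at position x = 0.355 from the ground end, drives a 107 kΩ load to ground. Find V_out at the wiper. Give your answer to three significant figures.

V_out ≈ 5.70 V

Lower segment x·R_p = 20.23 kΩ; upper segment (1−x)·R_p = 36.77 kΩ.
R_L loads the lower segment: effective lower R = 17.02 kΩ.
V_out = 18.0 × 17.02/(36.77 + 17.02) = 5.695 V.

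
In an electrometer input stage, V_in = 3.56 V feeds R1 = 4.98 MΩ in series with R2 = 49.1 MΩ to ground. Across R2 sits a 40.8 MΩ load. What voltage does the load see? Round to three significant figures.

V_out ≈ 2.91 V

The load sits in parallel with R2, giving an effective lower resistance R2' = R2·R_L/(R2+R_L) = 22.28 MΩ.
Now apply the divider: V_out = 3.56 × 0.8173 = 2.910 V.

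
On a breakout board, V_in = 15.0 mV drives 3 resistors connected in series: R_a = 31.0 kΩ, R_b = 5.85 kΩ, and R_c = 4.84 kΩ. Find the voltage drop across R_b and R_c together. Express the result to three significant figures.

Series total: ΣR = 31.0 + 5.85 + 4.84 = 41.69 kΩ.
R_{R_b..R_c} = 5.85 + 4.84 = 10.69 kΩ.
By the voltage-divider rule, V = 15.0 × 10.69/41.69 = 3.846 mV.

V ≈ 3.85 mV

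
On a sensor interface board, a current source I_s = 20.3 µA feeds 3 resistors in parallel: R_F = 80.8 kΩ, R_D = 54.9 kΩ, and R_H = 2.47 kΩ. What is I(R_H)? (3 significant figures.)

I ≈ 18.9 µA

Conductances: ΣG = 1/80.8 + 1/54.9 + 1/2.47 = 0.4354 (1/kΩ).
By the current-divider rule, I = I_s · G_k/ΣG = 20.3 × 0.9297 = 18.87 µA.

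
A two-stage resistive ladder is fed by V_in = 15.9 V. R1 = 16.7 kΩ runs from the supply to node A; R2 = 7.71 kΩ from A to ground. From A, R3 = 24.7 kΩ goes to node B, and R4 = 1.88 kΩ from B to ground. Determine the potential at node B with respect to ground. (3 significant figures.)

V_B ≈ 0.296 V

Node A sees R2 in parallel with the series input of stage 2, R3 + R4 = 26.58 kΩ.
R2 ‖ (R3+R4) = 5.976 kΩ.
First divider: V_A = V_in · 5.976/(16.7 + 5.976) = 4.190 V.
Then the unloaded second divider: V_B = V_A × R4/(R3+R4) = 4.190 × 0.07073 = 0.2964 V.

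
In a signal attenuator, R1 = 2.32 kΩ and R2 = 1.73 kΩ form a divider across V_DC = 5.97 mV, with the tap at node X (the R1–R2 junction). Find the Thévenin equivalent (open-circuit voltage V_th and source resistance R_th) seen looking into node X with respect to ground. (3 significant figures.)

Open-circuit (no load on X): V_th = V_DC · R2/(R1 + R2) = 5.97 × 1.73/(2.320 + 1.73) = 2.550 mV.
Zeroing V_DC shorts the top of R1 to ground, so R_th = R1 ‖ R2 = 0.9910 kΩ.

V_th ≈ 2.55 mV, R_th ≈ 0.991 kΩ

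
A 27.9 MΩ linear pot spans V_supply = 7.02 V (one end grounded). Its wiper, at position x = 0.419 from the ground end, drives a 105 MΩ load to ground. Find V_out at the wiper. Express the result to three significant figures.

V_out ≈ 2.76 V

The pot divides into 16.21 MΩ above the wiper and 11.69 MΩ below.
Lower segment in parallel with the load: 11.69 ‖ 105 = 10.52 MΩ.
Then V_out = V_supply · 10.52/(16.21 + 10.52) = 2.763 V.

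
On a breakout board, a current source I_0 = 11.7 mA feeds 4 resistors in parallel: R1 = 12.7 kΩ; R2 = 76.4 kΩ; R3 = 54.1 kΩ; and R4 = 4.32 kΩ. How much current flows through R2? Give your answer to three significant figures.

I ≈ 0.448 mA

Conductances: ΣG = 1/12.7 + 1/76.4 + 1/54.1 + 1/4.32 = 0.3418 (1/kΩ).
By the current-divider rule, I = I_0 · G_k/ΣG = 11.7 × 0.03829 = 0.4481 mA.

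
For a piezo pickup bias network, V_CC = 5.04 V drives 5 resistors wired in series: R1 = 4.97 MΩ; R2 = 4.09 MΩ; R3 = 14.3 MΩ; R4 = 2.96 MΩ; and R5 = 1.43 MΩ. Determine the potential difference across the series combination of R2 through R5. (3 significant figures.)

ΣR = 4.97 + 4.09 + 14.3 + 2.96 + 1.43 = 27.75 MΩ.
R_{R2..R5} = 4.09 + 14.3 + 2.96 + 1.43 = 22.78 MΩ.
V = V_CC · R/ΣR = 5.04 × 0.8209 = 4.137 V.

V ≈ 4.14 V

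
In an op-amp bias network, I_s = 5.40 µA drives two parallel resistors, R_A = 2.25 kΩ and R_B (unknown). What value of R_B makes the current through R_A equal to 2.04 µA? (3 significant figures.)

Two-branch current divider: I_A = I_s · R_B/(R_A + R_B).
2.04/5.40 = R_B/(R_A + R_B) → R_B = R_A · (0.3778)/(1 − 0.3778) = 2.25 × 0.6071 = 1.366 kΩ.

R_B ≈ 1.37 kΩ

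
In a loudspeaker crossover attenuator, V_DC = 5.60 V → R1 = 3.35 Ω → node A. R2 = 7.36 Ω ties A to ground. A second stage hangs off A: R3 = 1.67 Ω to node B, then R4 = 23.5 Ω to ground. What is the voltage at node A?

V_A ≈ 3.53 V

The second stage (R3 + R4 = 25.17 Ω) loads node A in parallel with R2.
R2 ‖ (R3+R4) = 5.695 Ω.
So V_A = 5.60 × 0.6296 = 3.526 V.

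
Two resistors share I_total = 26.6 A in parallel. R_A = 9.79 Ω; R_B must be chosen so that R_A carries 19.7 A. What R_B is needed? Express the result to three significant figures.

R_B ≈ 28.0 Ω

Two-branch current divider: I_A = I_total · R_B/(R_A + R_B).
With f = 0.7406, R_B = R_A · f/(1−f) = 9.79 × 2.855 = 27.95 Ω.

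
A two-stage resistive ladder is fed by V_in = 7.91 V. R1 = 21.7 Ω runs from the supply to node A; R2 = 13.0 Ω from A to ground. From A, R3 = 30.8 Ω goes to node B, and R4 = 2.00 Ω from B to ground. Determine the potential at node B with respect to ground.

V_B ≈ 0.145 V

Looking into the second stage from A: R3 + R4 = 32.80 Ω appears in parallel with R2.
Effective lower resistance at A: R2 ‖ 32.80 = 9.310 Ω.
V_A = 7.91 × 9.310/(21.7 + 9.310) = 2.375 V.
Then the unloaded second divider: V_B = V_A × R4/(R3+R4) = 2.375 × 0.06098 = 0.1448 V.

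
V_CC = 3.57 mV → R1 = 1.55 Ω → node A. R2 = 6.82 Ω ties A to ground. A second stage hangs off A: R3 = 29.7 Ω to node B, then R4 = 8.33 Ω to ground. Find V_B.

The second stage (R3 + R4 = 38.03 Ω) loads node A in parallel with R2.
R2 ‖ (R3+R4) = 5.783 Ω.
V_A = 3.57 × 5.783/(1.55 + 5.783) = 2.815 mV.
Stage 2 is unloaded, so V_B = V_A · R4/(R3+R4) = 2.815 × 8.33/38.03 = 0.6167 mV.

V_B ≈ 0.617 mV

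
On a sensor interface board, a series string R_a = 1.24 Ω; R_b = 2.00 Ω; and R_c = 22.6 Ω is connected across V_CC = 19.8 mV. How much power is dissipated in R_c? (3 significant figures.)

P ≈ 13.3 µW

ΣR = 25.84 Ω → I = 19.8/25.84 = 0.7663 mA.
P = I²R = 0.5871 × 22.6 = 13.27 µW.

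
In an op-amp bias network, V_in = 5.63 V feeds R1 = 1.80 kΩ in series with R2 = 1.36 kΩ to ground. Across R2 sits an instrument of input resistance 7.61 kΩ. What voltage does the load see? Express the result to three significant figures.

V_out ≈ 2.20 V

R2 ‖ R_L = (1.36 × 7.61)/(1.36 + 7.61) = 1.154 kΩ.
Voltage divider with the loaded lower leg: V_out = 5.63 × 1.154/(1.80 + 1.154) = 5.63 × 0.3906 = 2.199 V.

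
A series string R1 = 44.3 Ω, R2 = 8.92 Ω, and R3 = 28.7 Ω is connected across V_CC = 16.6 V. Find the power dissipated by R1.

P ≈ 1.82 W

The common current is I = 16.6/81.92 = 0.2026 A.
V(R1) = I·R = 8.977 V; P = V·I = 8.977 × 0.2026 = 1.819 W.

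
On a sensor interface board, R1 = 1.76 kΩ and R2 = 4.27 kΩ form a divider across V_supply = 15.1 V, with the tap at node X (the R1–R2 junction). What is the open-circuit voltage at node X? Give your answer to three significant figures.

V_th ≈ 10.7 V

Open-circuit (no load on X): V_th = V_supply · R2/(R1 + R2) = 15.1 × 4.27/(1.760 + 4.27) = 10.69 V.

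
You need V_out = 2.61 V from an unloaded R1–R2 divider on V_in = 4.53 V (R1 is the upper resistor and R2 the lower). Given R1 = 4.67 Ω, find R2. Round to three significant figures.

R2 ≈ 6.35 Ω

Required fraction k = V_out/V_in = 0.5762.
R2 = R1 · 0.5762/(1 − 0.5762) = 6.348 Ω.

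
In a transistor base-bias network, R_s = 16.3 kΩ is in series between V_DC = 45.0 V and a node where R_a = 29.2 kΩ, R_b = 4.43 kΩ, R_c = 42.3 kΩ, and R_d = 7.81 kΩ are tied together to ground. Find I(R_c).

Parallel bank: R_p = 1/(1/29.2 + 1/4.43 + 1/42.3 + 1/7.81) = 2.429 kΩ.
V_A by voltage divider: V_A = 45.0 × 2.429/(16.3 + 2.429) = 5.837 V.
I(R_c) = V_A / R_c = 5.837/42.3 = 0.1380 mA.

I ≈ 0.138 mA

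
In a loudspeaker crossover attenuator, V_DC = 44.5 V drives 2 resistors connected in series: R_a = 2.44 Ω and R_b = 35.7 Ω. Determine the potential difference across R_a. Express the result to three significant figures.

Series total: ΣR = 2.44 + 35.7 = 38.14 Ω.
V = V_DC · R/ΣR = 44.5 × 0.06397 = 2.847 V.

V ≈ 2.85 V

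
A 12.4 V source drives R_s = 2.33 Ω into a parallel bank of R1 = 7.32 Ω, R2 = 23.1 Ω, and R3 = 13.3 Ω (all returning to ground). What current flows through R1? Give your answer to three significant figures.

Combine the parallel branches: R_p = (1/7.32 + 1/23.1 + 1/13.3)⁻¹ = 3.920 Ω.
Node voltage V_A = V_s · R_p/(R_s + R_p) = 12.4 × 0.6272 = 7.777 V.
Branch current I = V_A/R1 = 7.777/7.32 = 1.062 A.
(Equivalently: I_total = 1.984 A, then current-divider fraction G_k/ΣG = 0.5355.)

I ≈ 1.06 A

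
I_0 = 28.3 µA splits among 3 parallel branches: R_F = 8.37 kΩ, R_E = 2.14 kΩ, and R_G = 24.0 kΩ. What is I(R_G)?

I ≈ 1.88 µA

Conductances: ΣG = 1/8.37 + 1/2.14 + 1/24.0 = 0.6284 (1/kΩ).
R_G takes the fraction G_k/ΣG = 0.04167/0.6284 = 0.06630, so I = 28.3 × 0.06630 = 1.876 µA.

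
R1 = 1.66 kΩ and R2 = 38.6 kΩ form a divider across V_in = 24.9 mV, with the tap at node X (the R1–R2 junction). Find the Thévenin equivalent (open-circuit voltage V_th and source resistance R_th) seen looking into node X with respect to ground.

V_th ≈ 23.9 mV, R_th ≈ 1.59 kΩ

V_th is the unloaded tap voltage: V_in · R2/(R1+R2) = 24.9 × 0.9588 = 23.87 mV.
With V_in suppressed (replaced by a short), R_th = R1 ‖ R2 = (1.660 × 38.6)/(1.660 + 38.6) = 1.592 kΩ.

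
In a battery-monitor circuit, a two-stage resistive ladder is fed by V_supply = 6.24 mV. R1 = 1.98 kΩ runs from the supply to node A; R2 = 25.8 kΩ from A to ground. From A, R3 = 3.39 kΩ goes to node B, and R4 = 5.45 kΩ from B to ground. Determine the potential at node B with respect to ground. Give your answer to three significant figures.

Looking into the second stage from A: R3 + R4 = 8.840 kΩ appears in parallel with R2.
R2 ‖ (R3+R4) = 6.584 kΩ.
V_A = 6.24 × 6.584/(1.98 + 6.584) = 4.797 mV.
Stage 2 is unloaded, so V_B = V_A · R4/(R3+R4) = 4.797 × 5.45/8.840 = 2.958 mV.

V_B ≈ 2.96 mV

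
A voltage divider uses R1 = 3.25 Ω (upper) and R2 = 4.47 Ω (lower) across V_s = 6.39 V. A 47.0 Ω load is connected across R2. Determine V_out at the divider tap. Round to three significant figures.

First combine the lower leg with the load: R2 ‖ R_L = 4.082 Ω.
Then V_out = V_s · R2'/(R1 + R2') = 6.39 × 4.082/7.332 = 3.557 V.

V_out ≈ 3.56 V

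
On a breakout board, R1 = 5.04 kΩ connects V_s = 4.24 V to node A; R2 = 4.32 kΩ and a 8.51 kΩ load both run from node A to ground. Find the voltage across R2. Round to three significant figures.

R2 ‖ R_L = (4.32 × 8.51)/(4.32 + 8.51) = 2.865 kΩ.
Voltage divider with the loaded lower leg: V_out = 4.24 × 2.865/(5.04 + 2.865) = 4.24 × 0.3625 = 1.537 V.

V_out ≈ 1.54 V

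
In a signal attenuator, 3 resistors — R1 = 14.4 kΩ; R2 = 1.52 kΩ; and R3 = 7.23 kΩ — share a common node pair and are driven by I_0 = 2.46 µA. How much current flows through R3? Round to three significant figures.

Conductances: ΣG = 1/14.4 + 1/1.52 + 1/7.23 = 0.8657 (1/kΩ).
Current divider: I(R3) = I_0 · G_k/ΣG = 2.46 × (0.1383/0.8657) = 2.46 × 0.1598 = 0.3931 µA.

I ≈ 0.393 µA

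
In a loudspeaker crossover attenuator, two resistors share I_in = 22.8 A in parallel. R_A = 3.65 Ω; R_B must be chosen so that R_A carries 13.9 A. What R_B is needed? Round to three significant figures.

R_B ≈ 5.70 Ω

In a two-way split, I_A/I_in = R_B/(R_A + R_B).
13.9/22.8 = R_B/(R_A + R_B) → R_B = R_A · (0.6096)/(1 − 0.6096) = 3.65 × 1.562 = 5.701 Ω.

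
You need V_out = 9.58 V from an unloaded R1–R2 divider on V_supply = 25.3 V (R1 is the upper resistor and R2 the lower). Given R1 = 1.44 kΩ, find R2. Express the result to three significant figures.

The divider ratio is R2/(R1+R2) = 9.58/25.3 = 0.3787.
So R2 = R1 · V_out/(V_supply − V_out) = 1.44 × 9.58/(25.3 − 9.58) = 1.44 × 0.6094 = 0.8776 kΩ.

R2 ≈ 0.878 kΩ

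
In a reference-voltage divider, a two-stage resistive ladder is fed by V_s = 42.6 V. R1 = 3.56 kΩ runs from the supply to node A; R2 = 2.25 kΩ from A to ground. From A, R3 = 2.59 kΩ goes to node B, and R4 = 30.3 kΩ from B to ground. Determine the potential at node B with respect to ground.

V_B ≈ 14.6 V

Looking into the second stage from A: R3 + R4 = 32.89 kΩ appears in parallel with R2.
Effective lower resistance at A: R2 ‖ 32.89 = 2.106 kΩ.
So V_A = 42.6 × 0.3717 = 15.83 V.
V_B = V_A × 0.9213 = 14.59 V.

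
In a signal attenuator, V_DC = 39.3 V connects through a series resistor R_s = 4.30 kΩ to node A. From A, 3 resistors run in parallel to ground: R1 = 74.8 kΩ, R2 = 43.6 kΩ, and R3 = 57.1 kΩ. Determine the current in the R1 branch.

Equivalent of the parallel group: R_p = 18.58 kΩ.
V_A = 39.3 × 18.58/22.88 = 31.91 V.
I(R1) = V_A / R1 = 31.91/74.8 = 0.4267 mA.

I ≈ 0.427 mA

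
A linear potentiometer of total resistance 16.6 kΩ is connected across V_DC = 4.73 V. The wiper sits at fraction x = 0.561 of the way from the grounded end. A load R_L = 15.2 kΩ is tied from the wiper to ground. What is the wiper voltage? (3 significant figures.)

The pot divides into 7.287 kΩ above the wiper and 9.313 kΩ below.
R_L loads the lower segment: effective lower R = 5.775 kΩ.
Then V_out = V_DC · 5.775/(7.287 + 5.775) = 2.091 V.
(Unloaded: V_out = x·V_DC = 2.65 V.)

V_out ≈ 2.09 V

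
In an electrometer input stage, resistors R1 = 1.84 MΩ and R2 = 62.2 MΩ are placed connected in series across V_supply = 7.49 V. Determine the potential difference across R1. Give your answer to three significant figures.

V ≈ 0.215 V

Series total: ΣR = 1.84 + 62.2 = 64.04 MΩ.
By the voltage-divider rule, V = 7.49 × 1.840/64.04 = 0.2152 V.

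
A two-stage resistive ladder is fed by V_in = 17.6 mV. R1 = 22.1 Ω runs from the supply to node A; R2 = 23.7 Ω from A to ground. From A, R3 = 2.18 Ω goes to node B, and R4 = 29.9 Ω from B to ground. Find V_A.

V_A ≈ 6.71 mV

The second stage (R3 + R4 = 32.08 Ω) loads node A in parallel with R2.
R2 ‖ (R3+R4) = 13.63 Ω.
First divider: V_A = V_in · 13.63/(22.1 + 13.63) = 6.714 mV.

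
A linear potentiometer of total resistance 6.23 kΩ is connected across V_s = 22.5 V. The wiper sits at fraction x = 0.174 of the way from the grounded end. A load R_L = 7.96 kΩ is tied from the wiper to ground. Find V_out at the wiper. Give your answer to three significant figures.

Lower segment x·R_p = 1.084 kΩ; upper segment (1−x)·R_p = 5.146 kΩ.
(x·R_p) ‖ R_L = 0.9541 kΩ.
Then V_out = V_s · 0.9541/(5.146 + 0.9541) = 3.519 V.
(Unloaded: V_out = x·V_s = 3.91 V.)

V_out ≈ 3.52 V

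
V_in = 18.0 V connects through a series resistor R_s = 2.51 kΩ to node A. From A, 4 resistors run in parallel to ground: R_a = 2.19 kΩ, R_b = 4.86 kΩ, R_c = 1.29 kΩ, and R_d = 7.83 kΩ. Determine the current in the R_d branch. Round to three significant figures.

Parallel bank: R_p = 1/(1/2.19 + 1/4.86 + 1/1.29 + 1/7.83) = 0.6389 kΩ.
V_A = 18.0 × 0.6389/3.149 = 3.652 V.
I(R_d) = V_A / R_d = 3.652/7.83 = 0.4664 mA.

I ≈ 0.466 mA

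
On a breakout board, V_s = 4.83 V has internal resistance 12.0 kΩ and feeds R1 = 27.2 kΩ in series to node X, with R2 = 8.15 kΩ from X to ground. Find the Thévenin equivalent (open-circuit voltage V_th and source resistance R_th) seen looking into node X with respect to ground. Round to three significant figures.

V_th ≈ 0.831 V, R_th ≈ 6.75 kΩ

R1' = 12.0 + 27.2 = 39.20 kΩ (source resistance + R1).
V_th is the unloaded tap voltage: V_s · R2/(R1'+R2) = 4.83 × 0.1721 = 0.8314 V.
Zeroing V_s shorts the top of R1' to ground, so R_th = R1' ‖ R2 = 6.747 kΩ.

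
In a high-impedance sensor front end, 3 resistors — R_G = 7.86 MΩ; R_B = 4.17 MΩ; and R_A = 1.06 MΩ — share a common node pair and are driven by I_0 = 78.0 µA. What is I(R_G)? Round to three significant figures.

I ≈ 7.57 µA

Total conductance ΣG = 1/7.86 + 1/4.17 + 1/1.06 = 1.310 (units of 1/MΩ).
Current divider: I(R_G) = I_0 · G_k/ΣG = 78.0 × (0.1272/1.310) = 78.0 × 0.09709 = 7.573 µA.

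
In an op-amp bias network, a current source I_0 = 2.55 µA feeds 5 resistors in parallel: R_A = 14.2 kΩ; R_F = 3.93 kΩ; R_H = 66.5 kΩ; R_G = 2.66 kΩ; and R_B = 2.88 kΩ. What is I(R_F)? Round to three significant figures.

I ≈ 0.610 µA

Conductances: ΣG = 1/14.2 + 1/3.93 + 1/66.5 + 1/2.66 + 1/2.88 = 1.063 (1/kΩ).
Current divider: I(R_F) = I_0 · G_k/ΣG = 2.55 × (0.2545/1.063) = 2.55 × 0.2394 = 0.6104 µA.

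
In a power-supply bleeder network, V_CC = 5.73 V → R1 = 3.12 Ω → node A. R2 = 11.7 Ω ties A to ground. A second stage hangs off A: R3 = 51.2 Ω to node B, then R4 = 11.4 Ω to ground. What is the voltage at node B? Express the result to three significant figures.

Looking into the second stage from A: R3 + R4 = 62.60 Ω appears in parallel with R2.
R2 ‖ (R3+R4) = 9.858 Ω.
V_A = 5.73 × 9.858/(3.12 + 9.858) = 4.352 V.
Then the unloaded second divider: V_B = V_A × R4/(R3+R4) = 4.352 × 0.1821 = 0.7926 V.

V_B ≈ 0.793 V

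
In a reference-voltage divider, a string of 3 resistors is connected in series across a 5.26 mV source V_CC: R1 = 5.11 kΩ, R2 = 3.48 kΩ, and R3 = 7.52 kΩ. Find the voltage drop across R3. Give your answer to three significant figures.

Series total: ΣR = 5.11 + 3.48 + 7.52 = 16.11 kΩ.
V = V_CC · R/ΣR = 5.26 × 0.4668 = 2.455 mV.

V ≈ 2.46 mV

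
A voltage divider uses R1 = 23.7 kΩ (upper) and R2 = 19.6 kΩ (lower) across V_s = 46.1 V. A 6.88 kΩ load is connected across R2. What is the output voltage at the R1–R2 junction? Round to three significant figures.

V_out ≈ 8.15 V

R2 ‖ R_L = (19.6 × 6.88)/(19.6 + 6.88) = 5.092 kΩ.
Voltage divider with the loaded lower leg: V_out = 46.1 × 5.092/(23.7 + 5.092) = 46.1 × 0.1769 = 8.154 V.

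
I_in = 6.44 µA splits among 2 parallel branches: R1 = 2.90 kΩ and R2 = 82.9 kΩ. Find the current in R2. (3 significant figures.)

I ≈ 0.218 µA

With just two branches, the current splits inversely with resistance.
I(R2) = 6.44 × 2.90/(2.90 + 82.9) = 6.44 × 0.03380 = 0.2177 µA.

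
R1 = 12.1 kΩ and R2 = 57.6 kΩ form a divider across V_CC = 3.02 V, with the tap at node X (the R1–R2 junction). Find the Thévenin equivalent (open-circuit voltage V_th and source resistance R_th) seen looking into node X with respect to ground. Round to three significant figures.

With X open, the divider is unloaded: V_th = 3.02 × 57.6/69.70 = 2.496 V.
Zeroing V_CC shorts the top of R1 to ground, so R_th = R1 ‖ R2 = 9.999 kΩ.

V_th ≈ 2.50 V, R_th ≈ 10.0 kΩ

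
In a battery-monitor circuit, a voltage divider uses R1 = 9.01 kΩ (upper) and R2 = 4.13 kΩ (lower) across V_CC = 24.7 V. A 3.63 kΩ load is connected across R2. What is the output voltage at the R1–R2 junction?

R2 ‖ R_L = (4.13 × 3.63)/(4.13 + 3.63) = 1.932 kΩ.
Voltage divider with the loaded lower leg: V_out = 24.7 × 1.932/(9.01 + 1.932) = 24.7 × 0.1766 = 4.361 V.
(Unloaded it would be 7.76 V; the load pulls it down.)

V_out ≈ 4.36 V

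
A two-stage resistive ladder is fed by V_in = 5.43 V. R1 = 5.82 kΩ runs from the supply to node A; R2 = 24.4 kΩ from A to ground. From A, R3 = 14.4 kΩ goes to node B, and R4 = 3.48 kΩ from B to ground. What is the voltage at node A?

Looking into the second stage from A: R3 + R4 = 17.88 kΩ appears in parallel with R2.
Effective lower resistance at A: R2 ‖ 17.88 = 10.32 kΩ.
First divider: V_A = V_in · 10.32/(5.82 + 10.32) = 3.472 V.

V_A ≈ 3.47 V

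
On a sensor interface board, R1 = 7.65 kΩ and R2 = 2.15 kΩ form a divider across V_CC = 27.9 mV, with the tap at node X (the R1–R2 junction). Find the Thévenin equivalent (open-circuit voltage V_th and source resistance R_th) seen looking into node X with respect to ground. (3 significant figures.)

With X open, the divider is unloaded: V_th = 27.9 × 2.15/9.800 = 6.121 mV.
Looking into X with the source shorted: R_th = R1·R2/(R1+R2) = 7.650 × 2.15/9.800 = 1.678 kΩ.

V_th ≈ 6.12 mV, R_th ≈ 1.68 kΩ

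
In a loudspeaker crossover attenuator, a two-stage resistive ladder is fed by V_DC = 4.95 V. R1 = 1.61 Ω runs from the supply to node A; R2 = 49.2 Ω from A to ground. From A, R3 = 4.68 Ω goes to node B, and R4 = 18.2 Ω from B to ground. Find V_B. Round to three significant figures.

V_B ≈ 3.57 V

Looking into the second stage from A: R3 + R4 = 22.88 Ω appears in parallel with R2.
Effective lower resistance at A: R2 ‖ 22.88 = 15.62 Ω.
First divider: V_A = V_DC · 15.62/(1.61 + 15.62) = 4.487 V.
Then the unloaded second divider: V_B = V_A × R4/(R3+R4) = 4.487 × 0.7955 = 3.570 V.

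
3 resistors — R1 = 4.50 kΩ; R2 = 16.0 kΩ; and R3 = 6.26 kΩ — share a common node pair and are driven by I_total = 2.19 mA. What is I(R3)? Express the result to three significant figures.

I ≈ 0.787 mA

Total conductance ΣG = 1/4.50 + 1/16.0 + 1/6.26 = 0.4445 (units of 1/kΩ).
R3 takes the fraction G_k/ΣG = 0.1597/0.4445 = 0.3594, so I = 2.19 × 0.3594 = 0.7871 mA.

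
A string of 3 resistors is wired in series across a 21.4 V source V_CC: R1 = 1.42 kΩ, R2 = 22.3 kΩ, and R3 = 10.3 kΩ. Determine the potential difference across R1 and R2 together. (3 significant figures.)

V ≈ 14.9 V

Series total: ΣR = 1.42 + 22.3 + 10.3 = 34.02 kΩ.
R_{R1..R2} = 1.42 + 22.3 = 23.72 kΩ.
By the voltage-divider rule, V = 21.4 × 23.72/34.02 = 14.92 V.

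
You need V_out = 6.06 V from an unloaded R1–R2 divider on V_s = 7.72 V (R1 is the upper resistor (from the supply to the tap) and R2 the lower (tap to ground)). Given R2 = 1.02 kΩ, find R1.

R1 ≈ 0.279 kΩ

Required fraction k = V_out/V_s = 0.7850.
Rearranging, R1 = R2·(1−k)/k = 1.02 × 0.2739 = 0.2794 kΩ.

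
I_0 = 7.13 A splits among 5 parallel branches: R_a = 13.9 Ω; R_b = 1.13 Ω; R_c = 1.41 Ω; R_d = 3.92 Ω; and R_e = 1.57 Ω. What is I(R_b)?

Conductances: ΣG = 1/13.9 + 1/1.13 + 1/1.41 + 1/3.92 + 1/1.57 = 2.558 (1/Ω).
By the current-divider rule, I = I_0 · G_k/ΣG = 7.13 × 0.3459 = 2.467 A.

I ≈ 2.47 A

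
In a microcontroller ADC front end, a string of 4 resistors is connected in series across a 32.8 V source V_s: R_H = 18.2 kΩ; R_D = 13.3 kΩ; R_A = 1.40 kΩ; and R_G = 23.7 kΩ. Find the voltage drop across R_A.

V ≈ 0.811 V

ΣR = 18.2 + 13.3 + 1.40 + 23.7 = 56.60 kΩ.
Voltage divider: V = V_s · (1.400 / 56.60) = 32.8 × 0.02473 = 0.8113 V.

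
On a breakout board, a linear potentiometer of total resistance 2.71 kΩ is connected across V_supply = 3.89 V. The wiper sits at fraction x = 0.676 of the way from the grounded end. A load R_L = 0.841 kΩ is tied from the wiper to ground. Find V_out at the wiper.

V_out ≈ 1.54 V

Split the track: R_lower = x·R_p = 1.832 kΩ, R_upper = (1−x)·R_p = 0.8780 kΩ.
Lower segment in parallel with the load: 1.832 ‖ 0.841 = 0.5764 kΩ.
Then V_out = V_supply · 0.5764/(0.8780 + 0.5764) = 1.542 V.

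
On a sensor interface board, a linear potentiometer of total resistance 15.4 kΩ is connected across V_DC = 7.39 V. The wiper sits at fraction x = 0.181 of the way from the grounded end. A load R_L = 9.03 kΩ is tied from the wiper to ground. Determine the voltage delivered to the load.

V_out ≈ 1.07 V

The pot divides into 12.61 kΩ above the wiper and 2.787 kΩ below.
(x·R_p) ‖ R_L = 2.130 kΩ.
Then V_out = V_DC · 2.130/(12.61 + 2.130) = 1.068 V.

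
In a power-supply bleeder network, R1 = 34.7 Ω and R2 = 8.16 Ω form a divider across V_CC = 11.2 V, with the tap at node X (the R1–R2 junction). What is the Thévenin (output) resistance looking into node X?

With V_CC suppressed (replaced by a short), R_th = R1 ‖ R2 = (34.70 × 8.16)/(34.70 + 8.16) = 6.606 Ω.

R_th ≈ 6.61 Ω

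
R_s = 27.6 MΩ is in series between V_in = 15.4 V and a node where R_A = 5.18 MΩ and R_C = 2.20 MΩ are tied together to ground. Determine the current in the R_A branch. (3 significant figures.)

Combine the parallel branches: R_p = (1/5.18 + 1/2.20)⁻¹ = 1.544 MΩ.
V_A by voltage divider: V_A = 15.4 × 1.544/(27.6 + 1.544) = 0.8160 V.
I(R_A) = V_A / R_A = 0.8160/5.18 = 0.1575 µA.

I ≈ 0.158 µA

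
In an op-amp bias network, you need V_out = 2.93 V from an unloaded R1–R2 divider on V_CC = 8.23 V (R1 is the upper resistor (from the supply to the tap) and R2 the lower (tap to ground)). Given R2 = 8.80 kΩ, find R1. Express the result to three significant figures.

R1 ≈ 15.9 kΩ

The divider ratio is R2/(R1+R2) = 2.93/8.23 = 0.3560.
So R1 = R2 · (V_CC/V_out − 1) = 8.80 × (8.23/2.93 − 1) = 8.80 × 1.809 = 15.92 kΩ.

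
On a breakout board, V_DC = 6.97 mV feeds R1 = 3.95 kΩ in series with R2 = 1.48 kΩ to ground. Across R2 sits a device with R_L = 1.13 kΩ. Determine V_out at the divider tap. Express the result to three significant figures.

First combine the lower leg with the load: R2 ‖ R_L = 0.6408 kΩ.
Now apply the divider: V_out = 6.97 × 0.1396 = 0.9729 mV.
(Unloaded it would be 1.90 mV; the load pulls it down.)

V_out ≈ 0.973 mV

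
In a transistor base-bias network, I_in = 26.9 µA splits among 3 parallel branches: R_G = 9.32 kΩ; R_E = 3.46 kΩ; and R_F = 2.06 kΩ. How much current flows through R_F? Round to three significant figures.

I ≈ 14.8 µA

Total conductance ΣG = 1/9.32 + 1/3.46 + 1/2.06 = 0.8818 (units of 1/kΩ).
By the current-divider rule, I = I_in · G_k/ΣG = 26.9 × 0.5505 = 14.81 µA.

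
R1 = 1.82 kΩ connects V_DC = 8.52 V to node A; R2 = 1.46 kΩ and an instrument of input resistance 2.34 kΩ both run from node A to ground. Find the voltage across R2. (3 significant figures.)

V_out ≈ 2.82 V

The load sits in parallel with R2, giving an effective lower resistance R2' = R2·R_L/(R2+R_L) = 0.8991 kΩ.
Voltage divider with the loaded lower leg: V_out = 8.52 × 0.8991/(1.82 + 0.8991) = 8.52 × 0.3306 = 2.817 V.
(Unloaded it would be 3.79 V; the load pulls it down.)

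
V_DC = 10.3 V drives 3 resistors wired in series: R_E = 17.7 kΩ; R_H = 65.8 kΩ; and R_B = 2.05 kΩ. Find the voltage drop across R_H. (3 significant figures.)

Series total: ΣR = 17.7 + 65.8 + 2.05 = 85.55 kΩ.
By the voltage-divider rule, V = 10.3 × 65.80/85.55 = 7.922 V.

V ≈ 7.92 V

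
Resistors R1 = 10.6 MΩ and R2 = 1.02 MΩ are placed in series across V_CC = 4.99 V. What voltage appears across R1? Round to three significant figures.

Total series resistance ΣR = 10.6 + 1.02 = 11.62 MΩ.
Voltage divider: V = V_CC · (10.60 / 11.62) = 4.99 × 0.9122 = 4.552 V.

V ≈ 4.55 V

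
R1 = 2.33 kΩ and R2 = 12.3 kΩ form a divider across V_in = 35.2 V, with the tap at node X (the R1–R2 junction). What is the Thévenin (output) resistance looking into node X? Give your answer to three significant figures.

Looking into X with the source shorted: R_th = R1·R2/(R1+R2) = 2.330 × 12.3/14.63 = 1.959 kΩ.

R_th ≈ 1.96 kΩ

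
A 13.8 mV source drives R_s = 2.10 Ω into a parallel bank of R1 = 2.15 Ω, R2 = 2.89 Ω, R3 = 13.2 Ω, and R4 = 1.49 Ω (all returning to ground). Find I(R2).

Parallel bank: R_p = 1/(1/2.15 + 1/2.89 + 1/13.2 + 1/1.49) = 0.6418 Ω.
Node voltage V_A = V_in · R_p/(R_s + R_p) = 13.8 × 0.2341 = 3.230 mV.
I(R2) = V_A / R2 = 3.230/2.89 = 1.118 mA.

I ≈ 1.12 mA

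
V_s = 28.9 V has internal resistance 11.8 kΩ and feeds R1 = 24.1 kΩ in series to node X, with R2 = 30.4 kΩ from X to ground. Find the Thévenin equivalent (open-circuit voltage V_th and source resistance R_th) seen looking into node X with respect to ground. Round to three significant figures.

V_th ≈ 13.3 V, R_th ≈ 16.5 kΩ

R1' = 11.8 + 24.1 = 35.90 kΩ (source resistance + R1).
V_th is the unloaded tap voltage: V_s · R2/(R1'+R2) = 28.9 × 0.4585 = 13.25 V.
Zeroing V_s shorts the top of R1' to ground, so R_th = R1' ‖ R2 = 16.46 kΩ.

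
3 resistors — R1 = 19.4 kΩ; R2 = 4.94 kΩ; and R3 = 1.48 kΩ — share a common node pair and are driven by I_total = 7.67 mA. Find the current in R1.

Conductances: ΣG = 1/19.4 + 1/4.94 + 1/1.48 = 0.9297 (1/kΩ).
R1 takes the fraction G_k/ΣG = 0.05155/0.9297 = 0.05545, so I = 7.67 × 0.05545 = 0.4253 mA.

I ≈ 0.425 mA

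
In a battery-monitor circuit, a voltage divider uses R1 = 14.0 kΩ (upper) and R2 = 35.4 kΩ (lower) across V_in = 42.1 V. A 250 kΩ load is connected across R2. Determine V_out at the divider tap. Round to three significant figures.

First combine the lower leg with the load: R2 ‖ R_L = 31.01 kΩ.
Then V_out = V_in · R2'/(R1 + R2') = 42.1 × 31.01/45.01 = 29.00 V.
(Unloaded it would be 30.2 V; the load pulls it down.)

V_out ≈ 29.0 V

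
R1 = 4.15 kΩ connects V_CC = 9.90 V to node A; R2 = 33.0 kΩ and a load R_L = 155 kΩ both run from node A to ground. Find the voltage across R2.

V_out ≈ 8.59 V

R2 ‖ R_L = (33.0 × 155)/(33.0 + 155) = 27.21 kΩ.
Voltage divider with the loaded lower leg: V_out = 9.90 × 27.21/(4.15 + 27.21) = 9.90 × 0.8677 = 8.590 V.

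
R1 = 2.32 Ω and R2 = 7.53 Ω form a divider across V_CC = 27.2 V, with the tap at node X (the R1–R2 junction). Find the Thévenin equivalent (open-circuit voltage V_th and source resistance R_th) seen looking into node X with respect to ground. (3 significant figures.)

V_th ≈ 20.8 V, R_th ≈ 1.77 Ω

V_th is the unloaded tap voltage: V_CC · R2/(R1+R2) = 27.2 × 0.7645 = 20.79 V.
With V_CC suppressed (replaced by a short), R_th = R1 ‖ R2 = (2.320 × 7.53)/(2.320 + 7.53) = 1.774 Ω.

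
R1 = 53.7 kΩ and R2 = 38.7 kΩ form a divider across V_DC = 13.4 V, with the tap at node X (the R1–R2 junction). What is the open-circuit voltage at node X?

V_th ≈ 5.61 V

Open-circuit (no load on X): V_th = V_DC · R2/(R1 + R2) = 13.4 × 38.7/(53.70 + 38.7) = 5.612 V.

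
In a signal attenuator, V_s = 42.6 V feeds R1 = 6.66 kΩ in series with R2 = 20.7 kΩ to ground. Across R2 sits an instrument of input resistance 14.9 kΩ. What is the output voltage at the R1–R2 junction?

V_out ≈ 24.1 V

The load sits in parallel with R2, giving an effective lower resistance R2' = R2·R_L/(R2+R_L) = 8.664 kΩ.
Voltage divider with the loaded lower leg: V_out = 42.6 × 8.664/(6.66 + 8.664) = 42.6 × 0.5654 = 24.09 V.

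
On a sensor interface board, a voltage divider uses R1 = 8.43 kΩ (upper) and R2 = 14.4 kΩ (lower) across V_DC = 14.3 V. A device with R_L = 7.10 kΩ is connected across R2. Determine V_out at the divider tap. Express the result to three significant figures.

The load sits in parallel with R2, giving an effective lower resistance R2' = R2·R_L/(R2+R_L) = 4.755 kΩ.
Voltage divider with the loaded lower leg: V_out = 14.3 × 4.755/(8.43 + 4.755) = 14.3 × 0.3607 = 5.157 V.

V_out ≈ 5.16 V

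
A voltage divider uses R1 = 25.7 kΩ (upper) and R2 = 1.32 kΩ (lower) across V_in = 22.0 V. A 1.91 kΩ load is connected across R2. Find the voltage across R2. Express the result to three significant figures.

R2 ‖ R_L = (1.32 × 1.91)/(1.32 + 1.91) = 0.7806 kΩ.
Then V_out = V_in · R2'/(R1 + R2') = 22.0 × 0.7806/26.48 = 0.6485 V.
(Unloaded it would be 1.07 V; the load pulls it down.)

V_out ≈ 0.648 V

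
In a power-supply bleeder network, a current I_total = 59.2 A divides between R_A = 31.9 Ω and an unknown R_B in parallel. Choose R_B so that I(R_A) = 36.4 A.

Two-branch current divider: I_A = I_total · R_B/(R_A + R_B).
36.4/59.2 = R_B/(R_A + R_B) → R_B = R_A · (0.6149)/(1 − 0.6149) = 31.9 × 1.596 = 50.93 Ω.

R_B ≈ 50.9 Ω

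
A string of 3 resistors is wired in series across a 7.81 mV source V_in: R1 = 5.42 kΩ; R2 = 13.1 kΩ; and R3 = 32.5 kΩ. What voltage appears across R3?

Total series resistance ΣR = 5.42 + 13.1 + 32.5 = 51.02 kΩ.
V = V_in · R/ΣR = 7.81 × 0.6370 = 4.975 mV.

V ≈ 4.98 mV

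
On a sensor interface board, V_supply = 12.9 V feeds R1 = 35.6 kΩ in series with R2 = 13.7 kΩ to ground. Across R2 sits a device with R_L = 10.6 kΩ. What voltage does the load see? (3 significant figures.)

V_out ≈ 1.85 V

R2 ‖ R_L = (13.7 × 10.6)/(13.7 + 10.6) = 5.976 kΩ.
Then V_out = V_supply · R2'/(R1 + R2') = 12.9 × 5.976/41.58 = 1.854 V.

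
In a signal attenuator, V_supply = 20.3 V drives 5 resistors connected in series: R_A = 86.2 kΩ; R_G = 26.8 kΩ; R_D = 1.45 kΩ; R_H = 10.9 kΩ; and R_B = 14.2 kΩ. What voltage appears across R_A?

V ≈ 12.5 V

Total series resistance ΣR = 86.2 + 26.8 + 1.45 + 10.9 + 14.2 = 139.6 kΩ.
V = V_supply · R/ΣR = 20.3 × 0.6177 = 12.54 V.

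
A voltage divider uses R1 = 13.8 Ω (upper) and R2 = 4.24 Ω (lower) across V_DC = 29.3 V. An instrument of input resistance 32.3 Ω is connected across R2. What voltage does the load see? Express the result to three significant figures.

V_out ≈ 6.26 V

R2 ‖ R_L = (4.24 × 32.3)/(4.24 + 32.3) = 3.748 Ω.
Now apply the divider: V_out = 29.3 × 0.2136 = 6.258 V.
(Unloaded it would be 6.89 V; the load pulls it down.)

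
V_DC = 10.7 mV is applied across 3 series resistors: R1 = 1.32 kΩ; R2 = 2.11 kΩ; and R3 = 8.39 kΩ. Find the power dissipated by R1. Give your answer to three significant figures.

P ≈ 1.08 nW

The common current is I = 10.7/11.82 = 0.9052 µA.
P = I²R = 0.8195 × 1.32 = 1.082 nW.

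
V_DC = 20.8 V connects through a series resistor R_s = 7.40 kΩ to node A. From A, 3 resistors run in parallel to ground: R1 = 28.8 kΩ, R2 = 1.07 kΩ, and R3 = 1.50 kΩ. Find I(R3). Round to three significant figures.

Equivalent of the parallel group: R_p = 0.6113 kΩ.
Node voltage V_A = V_DC · R_p/(R_s + R_p) = 20.8 × 0.07630 = 1.587 V.
Branch current I = V_A/R3 = 1.587/1.50 = 1.058 mA.

I ≈ 1.06 mA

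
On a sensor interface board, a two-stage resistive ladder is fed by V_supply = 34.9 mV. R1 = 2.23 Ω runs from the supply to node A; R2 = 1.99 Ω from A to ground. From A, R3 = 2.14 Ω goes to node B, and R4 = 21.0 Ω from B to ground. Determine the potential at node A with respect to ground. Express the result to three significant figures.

Node A sees R2 in parallel with the series input of stage 2, R3 + R4 = 23.14 Ω.
R2 ‖ (R3+R4) = 1.832 Ω.
So V_A = 34.9 × 0.4511 = 15.74 mV.

V_A ≈ 15.7 mV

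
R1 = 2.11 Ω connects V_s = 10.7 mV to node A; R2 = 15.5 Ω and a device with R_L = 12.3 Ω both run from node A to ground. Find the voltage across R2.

First combine the lower leg with the load: R2 ‖ R_L = 6.858 Ω.
Now apply the divider: V_out = 10.7 × 0.7647 = 8.182 mV.

V_out ≈ 8.18 mV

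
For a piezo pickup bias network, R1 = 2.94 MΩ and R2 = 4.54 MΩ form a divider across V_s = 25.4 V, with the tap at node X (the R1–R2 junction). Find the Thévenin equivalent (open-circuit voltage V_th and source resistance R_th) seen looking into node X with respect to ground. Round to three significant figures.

With X open, the divider is unloaded: V_th = 25.4 × 4.54/7.480 = 15.42 V.
Looking into X with the source shorted: R_th = R1·R2/(R1+R2) = 2.940 × 4.54/7.480 = 1.784 MΩ.

V_th ≈ 15.4 V, R_th ≈ 1.78 MΩ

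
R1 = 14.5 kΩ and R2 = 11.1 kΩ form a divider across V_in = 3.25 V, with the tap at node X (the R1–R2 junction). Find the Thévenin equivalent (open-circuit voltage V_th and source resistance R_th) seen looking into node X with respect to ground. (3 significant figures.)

V_th ≈ 1.41 V, R_th ≈ 6.29 kΩ

V_th is the unloaded tap voltage: V_in · R2/(R1+R2) = 3.25 × 0.4336 = 1.409 V.
Zeroing V_in shorts the top of R1 to ground, so R_th = R1 ‖ R2 = 6.287 kΩ.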